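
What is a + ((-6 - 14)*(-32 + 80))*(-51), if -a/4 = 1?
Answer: 48956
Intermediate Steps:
a = -4 (a = -4*1 = -4)
a + ((-6 - 14)*(-32 + 80))*(-51) = -4 + ((-6 - 14)*(-32 + 80))*(-51) = -4 - 20*48*(-51) = -4 - 960*(-51) = -4 + 48960 = 48956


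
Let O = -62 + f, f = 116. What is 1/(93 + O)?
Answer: 1/147 ≈ 0.0068027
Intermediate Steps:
O = 54 (O = -62 + 116 = 54)
1/(93 + O) = 1/(93 + 54) = 1/147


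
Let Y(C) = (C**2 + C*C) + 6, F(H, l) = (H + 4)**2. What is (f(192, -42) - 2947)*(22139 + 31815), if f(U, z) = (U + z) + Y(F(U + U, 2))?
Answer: 2445572368876274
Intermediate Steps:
F(H, l) = (4 + H)**2
Y(C) = 6 + 2*C**2 (Y(C) = (C**2 + C**2) + 6 = 2*C**2 + 6 = 6 + 2*C**2)
f(U, z) = 6 + U + z + 2*(4 + 2*U)**4 (f(U, z) = (U + z) + (6 + 2*((4 + (U + U))**2)**2) = (U + z) + (6 + 2*((4 + 2*U)**2)**2) = (U + z) + (6 + 2*(4 + 2*U)**4) = 6 + U + z + 2*(4 + 2*U)**4)
(f(192, -42) - 2947)*(22139 + 31815) = ((6 + 192 - 42 + 32*(2 + 192)**4) - 2947)*(22139 + 31815) = ((6 + 192 - 42 + 32*194**4) - 2947)*53954 = ((6 + 192 - 42 + 32*1416468496) - 2947)*53954 = ((6 + 192 - 42 + 45326991872) - 2947)*53954 = (45326992028 - 2947)*53954 = 45326989081*53954 = 2445572368876274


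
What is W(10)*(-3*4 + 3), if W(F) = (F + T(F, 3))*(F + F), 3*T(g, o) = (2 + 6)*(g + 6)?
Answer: -9480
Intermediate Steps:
T(g, o) = 16 + 8*g/3 (T(g, o) = ((2 + 6)*(g + 6))/3 = (8*(6 + g))/3 = (48 + 8*g)/3 = 16 + 8*g/3)
W(F) = 2*F*(16 + 11*F/3) (W(F) = (F + (16 + 8*F/3))*(F + F) = (16 + 11*F/3)*(2*F) = 2*F*(16 + 11*F/3))
W(10)*(-3*4 + 3) = ((⅔)*10*(48 + 11*10))*(-3*4 + 3) = ((⅔)*10*(48 + 110))*(-12 + 3) = ((⅔)*10*158)*(-9) = (3160/3)*(-9) = -9480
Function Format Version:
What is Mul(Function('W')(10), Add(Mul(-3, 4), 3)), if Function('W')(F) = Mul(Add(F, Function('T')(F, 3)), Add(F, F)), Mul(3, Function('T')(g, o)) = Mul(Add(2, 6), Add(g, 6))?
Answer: -9480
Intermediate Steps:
Function('T')(g, o) = Add(16, Mul(Rational(8, 3), g)) (Function('T')(g, o) = Mul(Rational(1, 3), Mul(Add(2, 6), Add(g, 6))) = Mul(Rational(1, 3), Mul(8, Add(6, g))) = Mul(Rational(1, 3), Add(48, Mul(8, g))) = Add(16, Mul(Rational(8, 3), g)))
Function('W')(F) = Mul(2, F, Add(16, Mul(Rational(11, 3), F))) (Function('W')(F) = Mul(Add(F, Add(16, Mul(Rational(8, 3), F))), Add(F, F)) = Mul(Add(16, Mul(Rational(11, 3), F)), Mul(2, F)) = Mul(2, F, Add(16, Mul(Rational(11, 3), F))))
Mul(Function('W')(10), Add(Mul(-3, 4), 3)) = Mul(Mul(Rational(2, 3), 10, Add(48, Mul(11, 10))), Add(Mul(-3, 4), 3)) = Mul(Mul(Rational(2, 3), 10, Add(48, 110)), Add(-12, 3)) = Mul(Mul(Rational(2, 3), 10, 158), -9) = Mul(Rational(3160, 3), -9) = -9480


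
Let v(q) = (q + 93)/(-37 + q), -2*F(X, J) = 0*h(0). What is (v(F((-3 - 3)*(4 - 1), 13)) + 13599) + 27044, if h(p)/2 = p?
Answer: 1503698/37 ≈ 40641.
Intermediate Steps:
h(p) = 2*p
F(X, J) = 0 (F(X, J) = -0*2*0 = -0*0 = -½*0 = 0)
v(q) = (93 + q)/(-37 + q)
(v(F((-3 - 3)*(4 - 1), 13)) + 13599) + 27044 = ((93 + 0)/(-37 + 0) + 13599) + 27044 = (93/(-37) + 13599) + 27044 = (-1/37*93 + 13599) + 27044 = (-93/37 + 13599) + 27044 = 503070/37 + 27044 = 1503698/37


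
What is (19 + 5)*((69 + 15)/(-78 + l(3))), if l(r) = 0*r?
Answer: -336/13 ≈ -25.846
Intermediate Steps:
l(r) = 0
(19 + 5)*((69 + 15)/(-78 + l(3))) = (19 + 5)*((69 + 15)/(-78 + 0)) = 24*(84/(-78)) = 24*(84*(-1/78)) = 24*(-14/13) = -336/13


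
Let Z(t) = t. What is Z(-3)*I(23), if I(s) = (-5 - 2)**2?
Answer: -147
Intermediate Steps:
I(s) = 49 (I(s) = (-7)**2 = 49)
Z(-3)*I(23) = -3*49 = -147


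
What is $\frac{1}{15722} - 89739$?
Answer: $- \frac{1410876557}{15722} \approx -89739.0$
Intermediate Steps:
$\frac{1}{15722} - 89739 = - \frac{1410876557}{15722}$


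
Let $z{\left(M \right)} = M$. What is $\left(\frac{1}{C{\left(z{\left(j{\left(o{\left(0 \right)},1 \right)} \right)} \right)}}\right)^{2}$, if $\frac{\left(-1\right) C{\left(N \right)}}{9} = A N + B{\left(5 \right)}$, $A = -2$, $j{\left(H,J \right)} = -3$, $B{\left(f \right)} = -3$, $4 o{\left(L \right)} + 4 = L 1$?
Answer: $\frac{1}{729} \approx 0.0013717$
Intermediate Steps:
$o{\left(L \right)} = -1 + \frac{L}{4}$ ($o{\left(L \right)} = -1 + \frac{L 1}{4} = -1 + \frac{L}{4}$)
$C{\left(N \right)} = 27 + 18 N$ ($C{\left(N \right)} = - 9 \left(- 2 N - 3\right) = - 9 \left(-3 - 2 N\right) = 27 + 18 N$)
$\left(\frac{1}{C{\left(z{\left(j{\left(o{\left(0 \right)},1 \right)} \right)} \right)}}\right)^{2} = \left(\frac{1}{27 + 18 \left(-3\right)}\right)^{2} = \left(\frac{1}{27 - 54}\right)^{2} = \left(\frac{1}{-27}\right)^{2} = \left(- \frac{1}{27}\right)^{2} = \frac{1}{729}$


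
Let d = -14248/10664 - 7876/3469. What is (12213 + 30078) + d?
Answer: 195544392510/4624177 ≈ 42287.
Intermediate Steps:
d = -16676997/4624177 (d = -14248*1/10664 - 7876*1/3469 = -1781/1333 - 7876/3469 = -16676997/4624177 ≈ -3.6065)
(12213 + 30078) + d = (12213 + 30078) - 16676997/4624177 = 42291 - 16676997/4624177 = 195544392510/4624177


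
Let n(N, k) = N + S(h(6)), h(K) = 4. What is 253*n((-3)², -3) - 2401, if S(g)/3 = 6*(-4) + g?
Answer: -15304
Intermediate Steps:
S(g) = -72 + 3*g (S(g) = 3*(6*(-4) + g) = 3*(-24 + g) = -72 + 3*g)
n(N, k) = -60 + N (n(N, k) = N + (-72 + 3*4) = N + (-72 + 12) = N - 60 = -60 + N)
253*n((-3)², -3) - 2401 = 253*(-60 + (-3)²) - 2401 = 253*(-60 + 9) - 2401 = 253*(-51) - 2401 = -12903 - 2401 = -15304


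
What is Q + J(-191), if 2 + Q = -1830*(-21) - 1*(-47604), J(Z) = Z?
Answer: 85841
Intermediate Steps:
Q = 86032 (Q = -2 + (-1830*(-21) - 1*(-47604)) = -2 + (38430 + 47604) = -2 + 86034 = 86032)
Q + J(-191) = 86032 - 191 = 85841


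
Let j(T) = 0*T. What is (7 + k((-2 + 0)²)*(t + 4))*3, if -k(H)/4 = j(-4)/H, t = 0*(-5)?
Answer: 21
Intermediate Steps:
t = 0
j(T) = 0
k(H) = 0 (k(H) = -0/H = -4*0 = 0)
(7 + k((-2 + 0)²)*(t + 4))*3 = (7 + 0*(0 + 4))*3 = (7 + 0*4)*3 = (7 + 0)*3 = 7*3 = 21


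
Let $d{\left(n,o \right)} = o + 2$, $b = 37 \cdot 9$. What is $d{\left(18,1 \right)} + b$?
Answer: $336$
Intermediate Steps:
$b = 333$
$d{\left(n,o \right)} = 2 + o$
$d{\left(18,1 \right)} + b = \left(2 + 1\right) + 333 = 3 + 333 = 336$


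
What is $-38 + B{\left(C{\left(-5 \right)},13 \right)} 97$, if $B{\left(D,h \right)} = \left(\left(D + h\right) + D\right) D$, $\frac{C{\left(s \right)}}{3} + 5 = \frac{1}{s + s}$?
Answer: $\frac{652054}{25} \approx 26082.0$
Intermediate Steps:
$C{\left(s \right)} = -15 + \frac{3}{2 s}$ ($C{\left(s \right)} = -15 + \frac{3}{s + s} = -15 + \frac{3}{2 s}$)
$B{\left(D,h \right)} = D \left(h + 2 D\right)$ ($B{\left(D,h \right)} = \left(h + 2 D\right) D = D \left(h + 2 D\right)$)
$-38 + B{\left(C{\left(-5 \right)},13 \right)} 97 = -38 + \left(-15 + \frac{3}{2 \left(-5\right)}\right) \left(13 + 2 \left(-15 + \frac{3}{2 \left(-5\right)}\right)\right) 97 = -38 + \left(-15 + \frac{3}{2} \left(- \frac{1}{5}\right)\right) \left(13 + 2 \left(-15 + \frac{3}{2} \left(- \frac{1}{5}\right)\right)\right) 97 = -38 + \left(-15 - \frac{3}{10}\right) \left(13 + 2 \left(-15 - \frac{3}{10}\right)\right) 97 = -38 + - \frac{153 \left(13 + 2 \left(- \frac{153}{10}\right)\right)}{10} \cdot 97 = -38 + - \frac{153 \left(13 - \frac{153}{5}\right)}{10} \cdot 97 = -38 + \left(- \frac{153}{10}\right) \left(- \frac{88}{5}\right) 97 = -38 + \frac{6732}{25} \cdot 97 = -38 + \frac{653004}{25} = \frac{652054}{25}$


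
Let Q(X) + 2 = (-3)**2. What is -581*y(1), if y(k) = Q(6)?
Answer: -4067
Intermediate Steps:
Q(X) = 7 (Q(X) = -2 + (-3)**2 = -2 + 9 = 7)
y(k) = 7
-581*y(1) = -581*7 = -4067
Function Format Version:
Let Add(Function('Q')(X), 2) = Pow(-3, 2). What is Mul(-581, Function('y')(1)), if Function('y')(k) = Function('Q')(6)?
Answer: -4067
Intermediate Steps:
Function('Q')(X) = 7 (Function('Q')(X) = Add(-2, Pow(-3, 2)) = Add(-2, 9) = 7)
Function('y')(k) = 7
Mul(-581, Function('y')(1)) = Mul(-581, 7) = -4067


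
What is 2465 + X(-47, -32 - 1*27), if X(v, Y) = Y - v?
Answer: 2453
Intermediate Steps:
2465 + X(-47, -32 - 1*27) = 2465 + ((-32 - 1*27) - 1*(-47)) = 2465 + ((-32 - 27) + 47) = 2465 + (-59 + 47) = 2465 - 12 = 2453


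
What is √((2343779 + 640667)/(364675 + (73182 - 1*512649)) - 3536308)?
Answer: I*√1236360993619659/18698 ≈ 1880.5*I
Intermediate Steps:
√((2343779 + 640667)/(364675 + (73182 - 1*512649)) - 3536308) = √(2984446/(364675 + (73182 - 512649)) - 3536308) = √(2984446/(364675 - 439467) - 3536308) = √(2984446/(-74792) - 3536308) = √(2984446*(-1/74792) - 3536308) = √(-1492223/37396 - 3536308) = √(-132245266191/37396) = I*√1236360993619659/18698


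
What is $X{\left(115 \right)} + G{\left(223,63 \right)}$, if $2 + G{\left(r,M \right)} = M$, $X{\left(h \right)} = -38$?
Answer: $23$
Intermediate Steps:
$G{\left(r,M \right)} = -2 + M$
$X{\left(115 \right)} + G{\left(223,63 \right)} = -38 + \left(-2 + 63\right) = -38 + 61 = 23$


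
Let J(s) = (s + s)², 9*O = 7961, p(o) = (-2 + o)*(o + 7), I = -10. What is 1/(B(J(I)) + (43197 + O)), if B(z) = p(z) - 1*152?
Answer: 9/1853240 ≈ 4.8564e-6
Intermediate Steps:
p(o) = (-2 + o)*(7 + o)
O = 7961/9 (O = (⅑)*7961 = 7961/9 ≈ 884.56)
J(s) = 4*s² (J(s) = (2*s)² = 4*s²)
B(z) = -166 + z² + 5*z (B(z) = (-14 + z² + 5*z) - 1*152 = (-14 + z² + 5*z) - 152 = -166 + z² + 5*z)
1/(B(J(I)) + (43197 + O)) = 1/((-166 + (4*(-10)²)² + 5*(4*(-10)²)) + (43197 + 7961/9)) = 1/((-166 + (4*100)² + 5*(4*100)) + 396734/9) = 1/((-166 + 400² + 5*400) + 396734/9) = 1/((-166 + 160000 + 2000) + 396734/9) = 1/(161834 + 396734/9) = 1/(1853240/9) = 9/1853240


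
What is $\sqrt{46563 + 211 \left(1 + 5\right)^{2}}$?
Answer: $\sqrt{54159} \approx 232.72$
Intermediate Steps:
$\sqrt{46563 + 211 \left(1 + 5\right)^{2}} = \sqrt{46563 + 211 \cdot 6^{2}} = \sqrt{46563 + 211 \cdot 36} = \sqrt{46563 + 7596} = \sqrt{54159}$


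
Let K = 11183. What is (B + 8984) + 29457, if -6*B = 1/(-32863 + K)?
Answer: 5000405281/130080 ≈ 38441.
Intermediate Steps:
B = 1/130080 (B = -1/(6*(-32863 + 11183)) = -1/6/(-21680) = -1/6*(-1/21680) = 1/130080 ≈ 7.6876e-6)
(B + 8984) + 29457 = (1/130080 + 8984) + 29457 = 1168638721/130080 + 29457 = 5000405281/130080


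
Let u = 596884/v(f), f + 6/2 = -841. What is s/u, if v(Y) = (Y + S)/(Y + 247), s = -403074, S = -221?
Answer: -71545635/59389958 ≈ -1.2047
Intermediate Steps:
f = -844 (f = -3 - 841 = -844)
v(Y) = (-221 + Y)/(247 + Y) (v(Y) = (Y - 221)/(Y + 247) = (-221 + Y)/(247 + Y))
u = 118779916/355 (u = 596884/(((-221 - 844)/(247 - 844))) = 596884/((-1065/(-597))) = 596884/((-1/597*(-1065))) = 596884/(355/199) = 596884*(199/355) = 118779916/355 ≈ 3.3459e+5)
s/u = -403074/118779916/355 = -403074*355/118779916 = -71545635/59389958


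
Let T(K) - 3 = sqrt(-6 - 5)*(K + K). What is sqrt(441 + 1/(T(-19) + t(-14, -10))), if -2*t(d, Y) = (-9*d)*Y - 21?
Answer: sqrt((567569 - 33516*I*sqrt(11))/(1287 - 76*I*sqrt(11))) ≈ 21.0 + 0.e-5*I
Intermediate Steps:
t(d, Y) = 21/2 + 9*Y*d/2 (t(d, Y) = -((-9*d)*Y - 21)/2 = -(-9*Y*d - 21)/2 = -(-21 - 9*Y*d)/2 = 21/2 + 9*Y*d/2)
T(K) = 3 + 2*I*K*sqrt(11) (T(K) = 3 + sqrt(-6 - 5)*(K + K) = 3 + sqrt(-11)*(2*K) = 3 + (I*sqrt(11))*(2*K) = 3 + 2*I*K*sqrt(11))
sqrt(441 + 1/(T(-19) + t(-14, -10))) = sqrt(441 + 1/((3 + 2*I*(-19)*sqrt(11)) + (21/2 + (9/2)*(-10)*(-14)))) = sqrt(441 + 1/((3 - 38*I*sqrt(11)) + (21/2 + 630))) = sqrt(441 + 1/((3 - 38*I*sqrt(11)) + 1281/2)) = sqrt(441 + 1/(1287/2 - 38*I*sqrt(11)))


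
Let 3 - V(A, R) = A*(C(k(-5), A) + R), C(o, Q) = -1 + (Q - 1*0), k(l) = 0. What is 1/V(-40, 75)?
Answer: 1/1363 ≈ 0.00073368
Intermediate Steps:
C(o, Q) = -1 + Q (C(o, Q) = -1 + (Q + 0) = -1 + Q)
V(A, R) = 3 - A*(-1 + A + R) (V(A, R) = 3 - A*((-1 + A) + R) = 3 - A*(-1 + A + R))
1/V(-40, 75) = 1/(3 - 1*(-40)*75 - 1*(-40)*(-1 - 40)) = 1/(3 + 3000 - 1*(-40)*(-41)) = 1/(3 + 3000 - 1640) = 1/1363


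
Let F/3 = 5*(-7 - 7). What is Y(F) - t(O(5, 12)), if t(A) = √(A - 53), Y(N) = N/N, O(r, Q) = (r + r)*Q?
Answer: 1 - √67 ≈ -7.1854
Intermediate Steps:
O(r, Q) = 2*Q*r (O(r, Q) = (2*r)*Q = 2*Q*r)
F = -210 (F = 3*(5*(-7 - 7)) = 3*(5*(-14)) = 3*(-70) = -210)
Y(N) = 1
t(A) = √(-53 + A)
Y(F) - t(O(5, 12)) = 1 - √(-53 + 2*12*5) = 1 - √(-53 + 120) = 1 - √67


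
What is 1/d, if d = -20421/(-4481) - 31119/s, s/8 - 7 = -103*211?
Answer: 259611216/1229592469 ≈ 0.21114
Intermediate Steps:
s = -173808 (s = 56 + 8*(-103*211) = 56 + 8*(-21733) = 56 - 173864 = -173808)
d = 1229592469/259611216 (d = -20421/(-4481) - 31119/(-173808) = -20421*(-1/4481) - 31119*(-1/173808) = 20421/4481 + 10373/57936 = 1229592469/259611216 ≈ 4.7363)
1/d = 1/(1229592469/259611216) = 259611216/1229592469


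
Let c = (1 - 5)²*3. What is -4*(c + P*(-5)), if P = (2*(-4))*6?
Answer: -1152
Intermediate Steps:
c = 48 (c = (-4)²*3 = 16*3 = 48)
P = -48 (P = -8*6 = -48)
-4*(c + P*(-5)) = -4*(48 - 48*(-5)) = -4*(48 + 240) = -4*288 = -1152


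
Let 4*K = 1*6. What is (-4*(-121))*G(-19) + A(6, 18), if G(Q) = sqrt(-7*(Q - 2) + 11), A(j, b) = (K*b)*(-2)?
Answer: -54 + 484*sqrt(158) ≈ 6029.8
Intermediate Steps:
K = 3/2 (K = (1*6)/4 = (1/4)*6 = 3/2 ≈ 1.5000)
A(j, b) = -3*b (A(j, b) = (3*b/2)*(-2) = -3*b)
G(Q) = sqrt(25 - 7*Q) (G(Q) = sqrt(-7*(-2 + Q) + 11) = sqrt((14 - 7*Q) + 11) = sqrt(25 - 7*Q))
(-4*(-121))*G(-19) + A(6, 18) = (-4*(-121))*sqrt(25 - 7*(-19)) - 3*18 = 484*sqrt(25 + 133) - 54 = 484*sqrt(158) - 54 = -54 + 484*sqrt(158)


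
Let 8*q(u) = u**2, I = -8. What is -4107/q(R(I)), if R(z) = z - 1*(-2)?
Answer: -2738/3 ≈ -912.67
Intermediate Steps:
R(z) = 2 + z (R(z) = z + 2 = 2 + z)
q(u) = u**2/8
-4107/q(R(I)) = -4107*8/(2 - 8)**2 = -4107/((1/8)*(-6)**2) = -4107/((1/8)*36) = -4107/9/2 = -4107*2/9 = -2738/3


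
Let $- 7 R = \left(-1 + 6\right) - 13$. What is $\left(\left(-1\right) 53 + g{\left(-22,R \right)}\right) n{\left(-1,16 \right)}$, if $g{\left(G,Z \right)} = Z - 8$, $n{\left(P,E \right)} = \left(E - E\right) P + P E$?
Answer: $\frac{6704}{7} \approx 957.71$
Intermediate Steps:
$n{\left(P,E \right)} = E P$ ($n{\left(P,E \right)} = 0 P + E P = 0 + E P = E P$)
$R = \frac{8}{7}$ ($R = - \frac{\left(-1 + 6\right) - 13}{7} = - \frac{5 - 13}{7} = \left(- \frac{1}{7}\right) \left(-8\right) = \frac{8}{7} \approx 1.1429$)
$g{\left(G,Z \right)} = -8 + Z$ ($g{\left(G,Z \right)} = Z - 8 = -8 + Z$)
$\left(\left(-1\right) 53 + g{\left(-22,R \right)}\right) n{\left(-1,16 \right)} = \left(\left(-1\right) 53 + \left(-8 + \frac{8}{7}\right)\right) 16 \left(-1\right) = \left(-53 - \frac{48}{7}\right) \left(-16\right) = \left(- \frac{419}{7}\right) \left(-16\right) = \frac{6704}{7}$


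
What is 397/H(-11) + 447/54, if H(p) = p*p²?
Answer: 191173/23958 ≈ 7.9795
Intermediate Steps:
H(p) = p³
397/H(-11) + 447/54 = 397/((-11)³) + 447/54 = 397/(-1331) + 447*(1/54) = 397*(-1/1331) + 149/18 = -397/1331 + 149/18 = 191173/23958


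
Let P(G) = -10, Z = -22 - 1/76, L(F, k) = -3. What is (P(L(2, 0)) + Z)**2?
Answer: 5919489/5776 ≈ 1024.8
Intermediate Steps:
Z = -1673/76 (Z = -22 - 1*1/76 = -22 - 1/76 = -1673/76 ≈ -22.013)
(P(L(2, 0)) + Z)**2 = (-10 - 1673/76)**2 = (-2433/76)**2 = 5919489/5776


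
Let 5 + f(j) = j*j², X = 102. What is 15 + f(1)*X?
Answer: -393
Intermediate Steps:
f(j) = -5 + j³ (f(j) = -5 + j*j² = -5 + j³)
15 + f(1)*X = 15 + (-5 + 1³)*102 = 15 + (-5 + 1)*102 = 15 - 4*102 = 15 - 408 = -393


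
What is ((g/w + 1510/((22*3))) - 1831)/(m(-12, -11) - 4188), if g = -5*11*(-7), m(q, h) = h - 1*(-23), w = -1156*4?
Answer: 275917537/637224192 ≈ 0.43300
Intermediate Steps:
w = -4624
m(q, h) = 23 + h (m(q, h) = h + 23 = 23 + h)
g = 385 (g = -55*(-7) = 385)
((g/w + 1510/((22*3))) - 1831)/(m(-12, -11) - 4188) = ((385/(-4624) + 1510/((22*3))) - 1831)/((23 - 11) - 4188) = ((385*(-1/4624) + 1510/66) - 1831)/(12 - 4188) = ((-385/4624 + 1510*(1/66)) - 1831)/(-4176) = ((-385/4624 + 755/33) - 1831)*(-1/4176) = (3478415/152592 - 1831)*(-1/4176) = -275917537/152592*(-1/4176) = 275917537/637224192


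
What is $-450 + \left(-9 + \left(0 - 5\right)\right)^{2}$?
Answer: $-254$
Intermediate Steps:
$-450 + \left(-9 + \left(0 - 5\right)\right)^{2} = -450 + \left(-9 - 5\right)^{2} = -450 + \left(-14\right)^{2} = -450 + 196 = -254$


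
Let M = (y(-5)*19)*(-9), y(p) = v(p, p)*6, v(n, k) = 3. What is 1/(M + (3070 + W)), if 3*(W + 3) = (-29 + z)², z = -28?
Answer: 1/1072 ≈ 0.00093284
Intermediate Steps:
W = 1080 (W = -3 + (-29 - 28)²/3 = -3 + (⅓)*(-57)² = -3 + (⅓)*3249 = -3 + 1083 = 1080)
y(p) = 18 (y(p) = 3*6 = 18)
M = -3078 (M = (18*19)*(-9) = 342*(-9) = -3078)
1/(M + (3070 + W)) = 1/(-3078 + (3070 + 1080)) = 1/(-3078 + 4150) = 1/1072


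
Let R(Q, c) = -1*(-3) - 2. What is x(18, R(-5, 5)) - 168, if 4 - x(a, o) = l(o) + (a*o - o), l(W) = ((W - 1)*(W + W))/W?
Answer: -181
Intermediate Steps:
l(W) = -2 + 2*W (l(W) = ((-1 + W)*(2*W))/W = (2*W*(-1 + W))/W = -2 + 2*W)
R(Q, c) = 1 (R(Q, c) = 3 - 2 = 1)
x(a, o) = 6 - o - a*o (x(a, o) = 4 - ((-2 + 2*o) + (a*o - o)) = 4 - ((-2 + 2*o) + (-o + a*o)) = 4 - (-2 + o + a*o) = 4 + (2 - o - a*o) = 6 - o - a*o)
x(18, R(-5, 5)) - 168 = (6 - 1*1 - 1*18*1) - 168 = (6 - 1 - 18) - 168 = -13 - 168 = -181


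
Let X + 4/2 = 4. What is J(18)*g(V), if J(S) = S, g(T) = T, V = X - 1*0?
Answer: 36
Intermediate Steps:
X = 2 (X = -2 + 4 = 2)
V = 2 (V = 2 - 1*0 = 2 + 0 = 2)
J(18)*g(V) = 18*2 = 36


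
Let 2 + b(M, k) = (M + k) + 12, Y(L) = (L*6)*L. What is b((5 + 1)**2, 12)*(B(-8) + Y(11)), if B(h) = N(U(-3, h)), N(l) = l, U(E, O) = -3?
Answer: 41934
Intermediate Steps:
B(h) = -3
Y(L) = 6*L**2 (Y(L) = (6*L)*L = 6*L**2)
b(M, k) = 10 + M + k (b(M, k) = -2 + ((M + k) + 12) = -2 + (12 + M + k) = 10 + M + k)
b((5 + 1)**2, 12)*(B(-8) + Y(11)) = (10 + (5 + 1)**2 + 12)*(-3 + 6*11**2) = (10 + 6**2 + 12)*(-3 + 6*121) = (10 + 36 + 12)*(-3 + 726) = 58*723 = 41934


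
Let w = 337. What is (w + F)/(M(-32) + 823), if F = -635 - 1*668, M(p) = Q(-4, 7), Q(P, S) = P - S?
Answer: -69/58 ≈ -1.1897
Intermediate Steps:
M(p) = -11 (M(p) = -4 - 1*7 = -4 - 7 = -11)
F = -1303 (F = -635 - 668 = -1303)
(w + F)/(M(-32) + 823) = (337 - 1303)/(-11 + 823) = -966/812 = (1/812)*(-966) = -69/58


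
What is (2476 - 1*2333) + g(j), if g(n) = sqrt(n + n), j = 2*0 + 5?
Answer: 143 + sqrt(10) ≈ 146.16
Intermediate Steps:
j = 5 (j = 0 + 5 = 5)
g(n) = sqrt(2)*sqrt(n) (g(n) = sqrt(2*n) = sqrt(2)*sqrt(n))
(2476 - 1*2333) + g(j) = (2476 - 1*2333) + sqrt(2)*sqrt(5) = (2476 - 2333) + sqrt(10) = 143 + sqrt(10)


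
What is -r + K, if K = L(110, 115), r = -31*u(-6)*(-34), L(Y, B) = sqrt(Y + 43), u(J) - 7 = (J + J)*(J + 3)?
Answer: -45322 + 3*sqrt(17) ≈ -45310.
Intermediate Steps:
u(J) = 7 + 2*J*(3 + J) (u(J) = 7 + (J + J)*(J + 3) = 7 + (2*J)*(3 + J) = 7 + 2*J*(3 + J))
L(Y, B) = sqrt(43 + Y)
r = 45322 (r = -31*(7 + 2*(-6)**2 + 6*(-6))*(-34) = -31*(7 + 2*36 - 36)*(-34) = -31*(7 + 72 - 36)*(-34) = -31*43*(-34) = -1333*(-34) = 45322)
K = 3*sqrt(17) (K = sqrt(43 + 110) = sqrt(153) = 3*sqrt(17) ≈ 12.369)
-r + K = -1*45322 + 3*sqrt(17) = -45322 + 3*sqrt(17)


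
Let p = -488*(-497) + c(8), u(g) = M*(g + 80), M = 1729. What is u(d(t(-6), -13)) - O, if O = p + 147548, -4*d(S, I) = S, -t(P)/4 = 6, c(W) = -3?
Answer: -241387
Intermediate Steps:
t(P) = -24 (t(P) = -4*6 = -24)
d(S, I) = -S/4
u(g) = 138320 + 1729*g (u(g) = 1729*(g + 80) = 1729*(80 + g) = 138320 + 1729*g)
p = 242533 (p = -488*(-497) - 3 = 242536 - 3 = 242533)
O = 390081 (O = 242533 + 147548 = 390081)
u(d(t(-6), -13)) - O = (138320 + 1729*(-¼*(-24))) - 1*390081 = (138320 + 1729*6) - 390081 = (138320 + 10374) - 390081 = 148694 - 390081 = -241387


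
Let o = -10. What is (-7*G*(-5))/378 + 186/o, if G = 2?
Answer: -2486/135 ≈ -18.415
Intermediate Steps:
(-7*G*(-5))/378 + 186/o = (-7*2*(-5))/378 + 186/(-10) = -14*(-5)*(1/378) + 186*(-1/10) = 70*(1/378) - 93/5 = 5/27 - 93/5 = -2486/135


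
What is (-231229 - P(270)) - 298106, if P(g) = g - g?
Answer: -529335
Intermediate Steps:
P(g) = 0
(-231229 - P(270)) - 298106 = (-231229 - 1*0) - 298106 = (-231229 + 0) - 298106 = -231229 - 298106 = -529335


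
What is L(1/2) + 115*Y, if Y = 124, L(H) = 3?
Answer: 14263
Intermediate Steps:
L(1/2) + 115*Y = 3 + 115*124 = 3 + 14260 = 14263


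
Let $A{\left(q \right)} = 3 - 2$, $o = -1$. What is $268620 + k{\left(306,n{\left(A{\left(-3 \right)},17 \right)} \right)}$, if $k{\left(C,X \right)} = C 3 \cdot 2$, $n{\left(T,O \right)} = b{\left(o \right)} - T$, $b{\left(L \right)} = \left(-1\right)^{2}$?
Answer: $270456$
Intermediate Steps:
$b{\left(L \right)} = 1$
$A{\left(q \right)} = 1$
$n{\left(T,O \right)} = 1 - T$
$k{\left(C,X \right)} = 6 C$ ($k{\left(C,X \right)} = 3 C 2 = 6 C$)
$268620 + k{\left(306,n{\left(A{\left(-3 \right)},17 \right)} \right)} = 268620 + 6 \cdot 306 = 268620 + 1836 = 270456$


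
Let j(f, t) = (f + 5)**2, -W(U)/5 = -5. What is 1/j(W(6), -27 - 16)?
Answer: 1/900 ≈ 0.0011111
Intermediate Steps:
W(U) = 25 (W(U) = -5*(-5) = 25)
j(f, t) = (5 + f)**2
1/j(W(6), -27 - 16) = 1/((5 + 25)**2) = 1/(30**2) = 1/900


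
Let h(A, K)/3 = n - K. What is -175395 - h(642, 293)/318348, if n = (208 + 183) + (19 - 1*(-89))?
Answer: -9306108013/53058 ≈ -1.7540e+5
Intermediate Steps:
n = 499 (n = 391 + (19 + 89) = 391 + 108 = 499)
h(A, K) = 1497 - 3*K (h(A, K) = 3*(499 - K) = 1497 - 3*K)
-175395 - h(642, 293)/318348 = -175395 - (1497 - 3*293)/318348 = -175395 - (1497 - 879)/318348 = -175395 - 618/318348 = -175395 - 1*103/53058 = -175395 - 103/53058 = -9306108013/53058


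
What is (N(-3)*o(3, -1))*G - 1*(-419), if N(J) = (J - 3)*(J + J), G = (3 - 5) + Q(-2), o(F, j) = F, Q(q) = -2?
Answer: -13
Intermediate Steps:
G = -4 (G = (3 - 5) - 2 = -2 - 2 = -4)
N(J) = 2*J*(-3 + J) (N(J) = (-3 + J)*(2*J) = 2*J*(-3 + J))
(N(-3)*o(3, -1))*G - 1*(-419) = ((2*(-3)*(-3 - 3))*3)*(-4) - 1*(-419) = ((2*(-3)*(-6))*3)*(-4) + 419 = (36*3)*(-4) + 419 = 108*(-4) + 419 = -432 + 419 = -13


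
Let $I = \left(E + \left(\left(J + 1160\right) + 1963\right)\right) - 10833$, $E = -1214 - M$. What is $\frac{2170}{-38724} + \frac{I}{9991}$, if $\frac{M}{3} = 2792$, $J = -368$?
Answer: $- \frac{50418293}{27635106} \approx -1.8244$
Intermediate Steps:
$M = 8376$ ($M = 3 \cdot 2792 = 8376$)
$E = -9590$ ($E = -1214 - 8376 = -9590$)
$I = -17668$ ($I = \left(-9590 + \left(\left(-368 + 1160\right) + 1963\right)\right) - 10833 = \left(-9590 + \left(792 + 1963\right)\right) - 10833 = \left(-9590 + 2755\right) - 10833 = -6835 - 10833 = -17668$)
$\frac{2170}{-38724} + \frac{I}{9991} = \frac{2170}{-38724} - \frac{17668}{9991} = 2170 \left(- \frac{1}{38724}\right) - \frac{17668}{9991} = - \frac{155}{2766} - \frac{17668}{9991} = - \frac{50418293}{27635106}$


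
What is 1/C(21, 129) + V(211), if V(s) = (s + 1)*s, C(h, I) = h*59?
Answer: 55422949/1239 ≈ 44732.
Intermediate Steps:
C(h, I) = 59*h
V(s) = s*(1 + s) (V(s) = (1 + s)*s = s*(1 + s))
1/C(21, 129) + V(211) = 1/(59*21) + 211*(1 + 211) = 1/1239 + 211*212 = 1/1239 + 44732 = 55422949/1239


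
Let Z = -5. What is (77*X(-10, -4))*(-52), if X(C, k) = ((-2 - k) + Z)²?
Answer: -36036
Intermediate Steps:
X(C, k) = (-7 - k)² (X(C, k) = ((-2 - k) - 5)² = (-7 - k)²)
(77*X(-10, -4))*(-52) = (77*(7 - 4)²)*(-52) = (77*3²)*(-52) = (77*9)*(-52) = 693*(-52) = -36036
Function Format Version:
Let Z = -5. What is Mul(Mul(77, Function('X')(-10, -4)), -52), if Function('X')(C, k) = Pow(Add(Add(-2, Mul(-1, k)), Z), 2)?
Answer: -36036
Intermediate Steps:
Function('X')(C, k) = Pow(Add(-7, Mul(-1, k)), 2) (Function('X')(C, k) = Pow(Add(Add(-2, Mul(-1, k)), -5), 2) = Pow(Add(-7, Mul(-1, k)), 2))
Mul(Mul(77, Function('X')(-10, -4)), -52) = Mul(Mul(77, Pow(Add(7, -4), 2)), -52) = Mul(Mul(77, Pow(3, 2)), -52) = Mul(Mul(77, 9), -52) = Mul(693, -52) = -36036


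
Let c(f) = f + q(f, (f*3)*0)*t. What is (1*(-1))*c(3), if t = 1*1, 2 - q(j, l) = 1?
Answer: -4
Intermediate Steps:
q(j, l) = 1 (q(j, l) = 2 - 1*1 = 2 - 1 = 1)
t = 1
c(f) = 1 + f (c(f) = f + 1*1 = f + 1 = 1 + f)
(1*(-1))*c(3) = (1*(-1))*(1 + 3) = -1*4 = -4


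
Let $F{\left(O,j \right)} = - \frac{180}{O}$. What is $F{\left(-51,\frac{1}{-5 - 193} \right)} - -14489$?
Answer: $\frac{246373}{17} \approx 14493.0$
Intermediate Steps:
$F{\left(-51,\frac{1}{-5 - 193} \right)} - -14489 = - \frac{180}{-51} - -14489 = \left(-180\right) \left(- \frac{1}{51}\right) + 14489 = \frac{60}{17} + 14489 = \frac{246373}{17}$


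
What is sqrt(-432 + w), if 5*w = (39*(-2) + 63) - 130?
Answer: I*sqrt(461) ≈ 21.471*I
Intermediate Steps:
w = -29 (w = ((39*(-2) + 63) - 130)/5 = ((-78 + 63) - 130)/5 = (-15 - 130)/5 = (1/5)*(-145) = -29)
sqrt(-432 + w) = sqrt(-432 - 29) = sqrt(-461) = I*sqrt(461)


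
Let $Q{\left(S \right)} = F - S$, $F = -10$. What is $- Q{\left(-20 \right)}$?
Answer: $-10$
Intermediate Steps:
$Q{\left(S \right)} = -10 - S$
$- Q{\left(-20 \right)} = - (-10 - -20) = - (-10 + 20) = \left(-1\right) 10 = -10$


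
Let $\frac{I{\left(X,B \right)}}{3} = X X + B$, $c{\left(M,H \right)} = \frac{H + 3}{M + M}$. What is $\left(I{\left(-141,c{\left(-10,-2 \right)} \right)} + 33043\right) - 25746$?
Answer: $\frac{1338797}{20} \approx 66940.0$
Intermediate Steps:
$c{\left(M,H \right)} = \frac{3 + H}{2 M}$
$I{\left(X,B \right)} = 3 B + 3 X^{2}$ ($I{\left(X,B \right)} = 3 \left(X X + B\right) = 3 \left(X^{2} + B\right) = 3 \left(B + X^{2}\right) = 3 B + 3 X^{2}$)
$\left(I{\left(-141,c{\left(-10,-2 \right)} \right)} + 33043\right) - 25746 = \left(\left(3 \frac{3 - 2}{2 \left(-10\right)} + 3 \left(-141\right)^{2}\right) + 33043\right) - 25746 = \left(\left(3 \cdot \frac{1}{2} \left(- \frac{1}{10}\right) 1 + 3 \cdot 19881\right) + 33043\right) - 25746 = \left(\left(3 \left(- \frac{1}{20}\right) + 59643\right) + 33043\right) - 25746 = \left(\left(- \frac{3}{20} + 59643\right) + 33043\right) - 25746 = \left(\frac{1192857}{20} + 33043\right) - 25746 = \frac{1853717}{20} - 25746 = \frac{1338797}{20}$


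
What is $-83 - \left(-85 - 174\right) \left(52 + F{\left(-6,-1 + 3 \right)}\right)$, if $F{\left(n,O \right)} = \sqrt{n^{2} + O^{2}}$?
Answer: $13385 + 518 \sqrt{10} \approx 15023.0$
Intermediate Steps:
$F{\left(n,O \right)} = \sqrt{O^{2} + n^{2}}$
$-83 - \left(-85 - 174\right) \left(52 + F{\left(-6,-1 + 3 \right)}\right) = -83 - \left(-85 - 174\right) \left(52 + \sqrt{\left(-1 + 3\right)^{2} + \left(-6\right)^{2}}\right) = -83 - - 259 \left(52 + \sqrt{2^{2} + 36}\right) = -83 - - 259 \left(52 + \sqrt{4 + 36}\right) = -83 - - 259 \left(52 + \sqrt{40}\right) = -83 - - 259 \left(52 + 2 \sqrt{10}\right) = -83 - \left(-13468 - 518 \sqrt{10}\right) = -83 + \left(13468 + 518 \sqrt{10}\right) = 13385 + 518 \sqrt{10}$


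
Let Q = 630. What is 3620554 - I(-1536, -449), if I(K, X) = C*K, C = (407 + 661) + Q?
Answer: 6228682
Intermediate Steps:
C = 1698 (C = (407 + 661) + 630 = 1068 + 630 = 1698)
I(K, X) = 1698*K
3620554 - I(-1536, -449) = 3620554 - 1698*(-1536) = 3620554 - 1*(-2608128) = 3620554 + 2608128 = 6228682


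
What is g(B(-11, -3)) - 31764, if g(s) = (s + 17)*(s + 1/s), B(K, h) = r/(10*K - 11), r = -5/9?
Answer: -166386625192/5929605 ≈ -28060.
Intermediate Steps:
r = -5/9 (r = -5*⅑ = -5/9 ≈ -0.55556)
B(K, h) = -5/(9*(-11 + 10*K)) (B(K, h) = -5/(9*(10*K - 11)) = -5/(9*(-11 + 10*K)))
g(s) = (17 + s)*(s + 1/s)
g(B(-11, -3)) - 31764 = (1 + (-5/(-99 + 90*(-11)))² + 17*(-5/(-99 + 90*(-11))) + 17/((-5/(-99 + 90*(-11))))) - 31764 = (1 + (-5/(-99 - 990))² + 17*(-5/(-99 - 990)) + 17/((-5/(-99 - 990)))) - 31764 = (1 + (-5/(-1089))² + 17*(-5/(-1089)) + 17/((-5/(-1089)))) - 31764 = (1 + (-5*(-1/1089))² + 17*(-5*(-1/1089)) + 17/((-5*(-1/1089)))) - 31764 = (1 + (5/1089)² + 17*(5/1089) + 17/(5/1089)) - 31764 = (1 + 25/1185921 + 85/1089 + 17*(1089/5)) - 31764 = (1 + 25/1185921 + 85/1089 + 18513/5) - 31764 = 21961348028/5929605 - 31764 = -166386625192/5929605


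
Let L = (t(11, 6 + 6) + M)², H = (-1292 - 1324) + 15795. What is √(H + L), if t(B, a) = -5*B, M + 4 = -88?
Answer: 2*√8697 ≈ 186.52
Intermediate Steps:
M = -92 (M = -4 - 88 = -92)
H = 13179 (H = -2616 + 15795 = 13179)
L = 21609 (L = (-5*11 - 92)² = (-55 - 92)² = (-147)² = 21609)
√(H + L) = √(13179 + 21609) = √34788 = 2*√8697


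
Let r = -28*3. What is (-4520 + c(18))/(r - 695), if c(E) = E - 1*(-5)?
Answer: 4497/779 ≈ 5.7728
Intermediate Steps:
r = -84
c(E) = 5 + E (c(E) = E + 5 = 5 + E)
(-4520 + c(18))/(r - 695) = (-4520 + (5 + 18))/(-84 - 695) = (-4520 + 23)/(-779) = -4497*(-1/779) = 4497/779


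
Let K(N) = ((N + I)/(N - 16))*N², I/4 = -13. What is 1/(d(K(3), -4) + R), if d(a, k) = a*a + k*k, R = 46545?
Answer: 169/8063290 ≈ 2.0959e-5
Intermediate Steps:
I = -52 (I = 4*(-13) = -52)
K(N) = N²*(-52 + N)/(-16 + N) (K(N) = ((N - 52)/(N - 16))*N² = ((-52 + N)/(-16 + N))*N² = N²*(-52 + N)/(-16 + N))
d(a, k) = a² + k²
1/(d(K(3), -4) + R) = 1/(((3²*(-52 + 3)/(-16 + 3))² + (-4)²) + 46545) = 1/(((9*(-49)/(-13))² + 16) + 46545) = 1/(((9*(-1/13)*(-49))² + 16) + 46545) = 1/(((441/13)² + 16) + 46545) = 1/((194481/169 + 16) + 46545) = 1/(197185/169 + 46545) = 1/(8063290/169) = 169/8063290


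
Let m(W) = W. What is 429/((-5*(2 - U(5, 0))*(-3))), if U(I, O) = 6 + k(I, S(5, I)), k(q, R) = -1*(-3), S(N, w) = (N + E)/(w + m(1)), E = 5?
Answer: -143/35 ≈ -4.0857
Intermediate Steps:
S(N, w) = (5 + N)/(1 + w) (S(N, w) = (N + 5)/(w + 1) = (5 + N)/(1 + w))
k(q, R) = 3
U(I, O) = 9 (U(I, O) = 6 + 3 = 9)
429/((-5*(2 - U(5, 0))*(-3))) = 429/((-5*(2 - 1*9)*(-3))) = 429/((-5*(2 - 9)*(-3))) = 429/((-5*(-7)*(-3))) = 429/((35*(-3))) = 429/(-105) = 429*(-1/105) = -143/35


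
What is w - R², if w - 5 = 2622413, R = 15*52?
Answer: 2014018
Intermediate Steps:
R = 780
w = 2622418 (w = 5 + 2622413 = 2622418)
w - R² = 2622418 - 1*780² = 2622418 - 1*608400 = 2622418 - 608400 = 2014018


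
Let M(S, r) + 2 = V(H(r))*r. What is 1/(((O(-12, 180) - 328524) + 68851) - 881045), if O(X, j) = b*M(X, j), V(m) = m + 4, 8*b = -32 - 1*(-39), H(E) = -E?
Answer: -4/4673759 ≈ -8.5584e-7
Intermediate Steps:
b = 7/8 (b = (-32 - 1*(-39))/8 = (-32 + 39)/8 = (⅛)*7 = 7/8 ≈ 0.87500)
V(m) = 4 + m
M(S, r) = -2 + r*(4 - r) (M(S, r) = -2 + (4 - r)*r = -2 + r*(4 - r))
O(X, j) = -7/4 - 7*j*(-4 + j)/8 (O(X, j) = 7*(-2 - j*(-4 + j))/8 = -7/4 - 7*j*(-4 + j)/8)
1/(((O(-12, 180) - 328524) + 68851) - 881045) = 1/((((-7/4 - 7/8*180*(-4 + 180)) - 328524) + 68851) - 881045) = 1/((((-7/4 - 7/8*180*176) - 328524) + 68851) - 881045) = 1/((((-7/4 - 27720) - 328524) + 68851) - 881045) = 1/(((-110887/4 - 328524) + 68851) - 881045) = 1/((-1424983/4 + 68851) - 881045) = 1/(-1149579/4 - 881045) = 1/(-4673759/4) = -4/4673759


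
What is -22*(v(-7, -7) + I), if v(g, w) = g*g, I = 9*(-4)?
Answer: -286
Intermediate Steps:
I = -36
v(g, w) = g²
-22*(v(-7, -7) + I) = -22*((-7)² - 36) = -22*(49 - 36) = -22*13 = -286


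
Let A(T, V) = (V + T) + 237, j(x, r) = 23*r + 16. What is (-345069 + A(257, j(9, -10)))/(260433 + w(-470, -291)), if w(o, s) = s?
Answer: -344789/260142 ≈ -1.3254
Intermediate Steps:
j(x, r) = 16 + 23*r
A(T, V) = 237 + T + V (A(T, V) = (T + V) + 237 = 237 + T + V)
(-345069 + A(257, j(9, -10)))/(260433 + w(-470, -291)) = (-345069 + (237 + 257 + (16 + 23*(-10))))/(260433 - 291) = (-345069 + (237 + 257 + (16 - 230)))/260142 = (-345069 + (237 + 257 - 214))*(1/260142) = (-345069 + 280)*(1/260142) = -344789*1/260142 = -344789/260142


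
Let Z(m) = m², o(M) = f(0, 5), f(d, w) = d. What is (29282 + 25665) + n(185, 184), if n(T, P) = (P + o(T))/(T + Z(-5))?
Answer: 5769527/105 ≈ 54948.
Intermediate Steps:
o(M) = 0
n(T, P) = P/(25 + T) (n(T, P) = (P + 0)/(T + (-5)²) = P/(T + 25) = P/(25 + T))
(29282 + 25665) + n(185, 184) = (29282 + 25665) + 184/(25 + 185) = 54947 + 184/210 = 54947 + 184*(1/210) = 54947 + 92/105 = 5769527/105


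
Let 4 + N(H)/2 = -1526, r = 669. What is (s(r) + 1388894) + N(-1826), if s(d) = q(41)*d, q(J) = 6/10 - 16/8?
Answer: 6924487/5 ≈ 1.3849e+6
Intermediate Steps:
N(H) = -3060 (N(H) = -8 + 2*(-1526) = -8 - 3052 = -3060)
q(J) = -7/5 (q(J) = 6*(1/10) - 16*1/8 = 3/5 - 2 = -7/5)
s(d) = -7*d/5
(s(r) + 1388894) + N(-1826) = (-7/5*669 + 1388894) - 3060 = (-4683/5 + 1388894) - 3060 = 6939787/5 - 3060 = 6924487/5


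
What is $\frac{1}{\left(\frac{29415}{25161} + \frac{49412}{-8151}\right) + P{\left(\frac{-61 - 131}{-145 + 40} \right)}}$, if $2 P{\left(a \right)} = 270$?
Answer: $\frac{6214767}{808584646} \approx 0.007686$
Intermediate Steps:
$P{\left(a \right)} = 135$ ($P{\left(a \right)} = \frac{1}{2} \cdot 270 = 135$)
$\frac{1}{\left(\frac{29415}{25161} + \frac{49412}{-8151}\right) + P{\left(\frac{-61 - 131}{-145 + 40} \right)}} = \frac{1}{\left(\frac{29415}{25161} + \frac{49412}{-8151}\right) + 135} = \frac{1}{\left(29415 \cdot \frac{1}{25161} + 49412 \left(- \frac{1}{8151}\right)\right) + 135} = \frac{1}{\left(\frac{9805}{8387} - \frac{4492}{741}\right) + 135} = \frac{1}{- \frac{30408899}{6214767} + 135} = \frac{1}{\frac{808584646}{6214767}} = \frac{6214767}{808584646}$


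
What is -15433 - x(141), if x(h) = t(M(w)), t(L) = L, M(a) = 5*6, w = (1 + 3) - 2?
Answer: -15463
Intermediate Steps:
w = 2 (w = 4 - 2 = 2)
M(a) = 30
x(h) = 30
-15433 - x(141) = -15433 - 1*30 = -15433 - 30 = -15463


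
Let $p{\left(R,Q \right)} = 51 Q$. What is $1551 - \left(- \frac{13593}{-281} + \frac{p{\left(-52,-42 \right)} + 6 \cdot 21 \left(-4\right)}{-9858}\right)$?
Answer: $\frac{693613113}{461683} \approx 1502.4$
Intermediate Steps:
$1551 - \left(- \frac{13593}{-281} + \frac{p{\left(-52,-42 \right)} + 6 \cdot 21 \left(-4\right)}{-9858}\right) = 1551 - \left(- \frac{13593}{-281} + \frac{51 \left(-42\right) + 6 \cdot 21 \left(-4\right)}{-9858}\right) = 1551 - \left(\left(-13593\right) \left(- \frac{1}{281}\right) + \left(-2142 + 126 \left(-4\right)\right) \left(- \frac{1}{9858}\right)\right) = 1551 - \left(\frac{13593}{281} + \left(-2142 - 504\right) \left(- \frac{1}{9858}\right)\right) = 1551 - \left(\frac{13593}{281} - - \frac{441}{1643}\right) = 1551 - \left(\frac{13593}{281} + \frac{441}{1643}\right) = 1551 - \frac{22457220}{461683} = \frac{693613113}{461683}$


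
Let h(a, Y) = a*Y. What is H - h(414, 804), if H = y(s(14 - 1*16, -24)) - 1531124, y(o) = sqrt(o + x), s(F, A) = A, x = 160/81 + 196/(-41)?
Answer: -1863980 + 2*I*sqrt(912455)/369 ≈ -1.864e+6 + 5.1774*I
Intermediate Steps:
x = -9316/3321 (x = 160*(1/81) + 196*(-1/41) = 160/81 - 196/41 = -9316/3321 ≈ -2.8052)
y(o) = sqrt(-9316/3321 + o) (y(o) = sqrt(o - 9316/3321) = sqrt(-9316/3321 + o))
H = -1531124 + 2*I*sqrt(912455)/369 (H = sqrt(-381956 + 136161*(-24))/369 - 1531124 = sqrt(-381956 - 3267864)/369 - 1531124 = sqrt(-3649820)/369 - 1531124 = (2*I*sqrt(912455))/369 - 1531124 = 2*I*sqrt(912455)/369 - 1531124 = -1531124 + 2*I*sqrt(912455)/369 ≈ -1.5311e+6 + 5.1774*I)
h(a, Y) = Y*a
H - h(414, 804) = (-1531124 + 2*I*sqrt(912455)/369) - 804*414 = (-1531124 + 2*I*sqrt(912455)/369) - 1*332856 = (-1531124 + 2*I*sqrt(912455)/369) - 332856 = -1863980 + 2*I*sqrt(912455)/369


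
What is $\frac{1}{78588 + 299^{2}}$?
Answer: $\frac{1}{167989} \approx 5.9528 \cdot 10^{-6}$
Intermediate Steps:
$\frac{1}{78588 + 299^{2}} = \frac{1}{78588 + 89401} = \frac{1}{167989}$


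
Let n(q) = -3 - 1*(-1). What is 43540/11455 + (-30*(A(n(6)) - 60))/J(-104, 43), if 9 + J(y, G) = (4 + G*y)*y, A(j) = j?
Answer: 4050546664/1064542933 ≈ 3.8050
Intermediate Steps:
n(q) = -2 (n(q) = -3 + 1 = -2)
J(y, G) = -9 + y*(4 + G*y) (J(y, G) = -9 + (4 + G*y)*y = -9 + y*(4 + G*y))
43540/11455 + (-30*(A(n(6)) - 60))/J(-104, 43) = 43540/11455 + (-30*(-2 - 60))/(-9 + 4*(-104) + 43*(-104)²) = 43540*(1/11455) + (-30*(-62))/(-9 - 416 + 43*10816) = 8708/2291 + 1860/(-9 - 416 + 465088) = 8708/2291 + 1860/464663 = 4050546664/1064542933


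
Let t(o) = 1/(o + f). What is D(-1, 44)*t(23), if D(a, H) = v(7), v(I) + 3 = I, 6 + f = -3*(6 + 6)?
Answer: -4/19 ≈ -0.21053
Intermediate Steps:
f = -42 (f = -6 - 3*(6 + 6) = -6 - 3*12 = -6 - 36 = -42)
v(I) = -3 + I
D(a, H) = 4 (D(a, H) = -3 + 7 = 4)
t(o) = 1/(-42 + o) (t(o) = 1/(o - 42) = 1/(-42 + o))
D(-1, 44)*t(23) = 4/(-42 + 23) = 4/(-19) = 4*(-1/19) = -4/19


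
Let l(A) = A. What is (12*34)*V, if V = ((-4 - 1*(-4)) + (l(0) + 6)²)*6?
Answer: 88128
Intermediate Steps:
V = 216 (V = ((-4 - 1*(-4)) + (0 + 6)²)*6 = ((-4 + 4) + 6²)*6 = (0 + 36)*6 = 36*6 = 216)
(12*34)*V = (12*34)*216 = 408*216 = 88128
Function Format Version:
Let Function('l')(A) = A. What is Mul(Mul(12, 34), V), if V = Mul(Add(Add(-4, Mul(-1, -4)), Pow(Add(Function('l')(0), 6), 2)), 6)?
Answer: 88128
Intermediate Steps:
V = 216 (V = Mul(Add(Add(-4, Mul(-1, -4)), Pow(Add(0, 6), 2)), 6) = Mul(Add(Add(-4, 4), Pow(6, 2)), 6) = Mul(Add(0, 36), 6) = Mul(36, 6) = 216)
Mul(Mul(12, 34), V) = Mul(Mul(12, 34), 216) = Mul(408, 216) = 88128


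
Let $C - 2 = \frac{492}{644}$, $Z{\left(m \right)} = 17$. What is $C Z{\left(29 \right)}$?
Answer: $\frac{7565}{161} \approx 46.988$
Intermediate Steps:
$C = \frac{445}{161}$ ($C = 2 + \frac{492}{644} = 2 + 492 \cdot \frac{1}{644} = 2 + \frac{123}{161} = \frac{445}{161} \approx 2.764$)
$C Z{\left(29 \right)} = \frac{445}{161} \cdot 17 = \frac{7565}{161}$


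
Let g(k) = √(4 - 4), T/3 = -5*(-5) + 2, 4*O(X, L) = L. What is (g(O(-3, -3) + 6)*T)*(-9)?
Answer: 0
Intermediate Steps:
O(X, L) = L/4
T = 81 (T = 3*(-5*(-5) + 2) = 3*(25 + 2) = 3*27 = 81)
g(k) = 0 (g(k) = √0 = 0)
(g(O(-3, -3) + 6)*T)*(-9) = (0*81)*(-9) = 0*(-9) = 0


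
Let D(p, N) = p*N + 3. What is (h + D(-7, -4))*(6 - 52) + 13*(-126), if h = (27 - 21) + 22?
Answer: -4352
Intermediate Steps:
D(p, N) = 3 + N*p (D(p, N) = N*p + 3 = 3 + N*p)
h = 28 (h = 6 + 22 = 28)
(h + D(-7, -4))*(6 - 52) + 13*(-126) = (28 + (3 - 4*(-7)))*(6 - 52) + 13*(-126) = (28 + (3 + 28))*(-46) - 1638 = (28 + 31)*(-46) - 1638 = 59*(-46) - 1638 = -2714 - 1638 = -4352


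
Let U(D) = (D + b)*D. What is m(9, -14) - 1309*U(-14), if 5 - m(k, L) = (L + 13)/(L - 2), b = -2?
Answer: -4691377/16 ≈ -2.9321e+5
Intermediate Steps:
m(k, L) = 5 - (13 + L)/(-2 + L) (m(k, L) = 5 - (L + 13)/(L - 2) = 5 - (13 + L)/(-2 + L))
U(D) = D*(-2 + D) (U(D) = (D - 2)*D = (-2 + D)*D = D*(-2 + D))
m(9, -14) - 1309*U(-14) = (-23 + 4*(-14))/(-2 - 14) - (-18326)*(-2 - 14) = (-23 - 56)/(-16) - (-18326)*(-16) = -1/16*(-79) - 1309*224 = 79/16 - 293216 = -4691377/16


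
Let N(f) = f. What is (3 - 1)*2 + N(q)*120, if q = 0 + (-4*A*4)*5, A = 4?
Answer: -38396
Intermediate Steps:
q = -320 (q = 0 + (-4*4*4)*5 = 0 - 16*4*5 = 0 - 64*5 = 0 - 320 = -320)
(3 - 1)*2 + N(q)*120 = (3 - 1)*2 - 320*120 = 2*2 - 38400 = 4 - 38400 = -38396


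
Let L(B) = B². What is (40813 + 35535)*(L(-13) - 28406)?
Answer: -2155838476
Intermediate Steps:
(40813 + 35535)*(L(-13) - 28406) = (40813 + 35535)*((-13)² - 28406) = 76348*(169 - 28406) = 76348*(-28237) = -2155838476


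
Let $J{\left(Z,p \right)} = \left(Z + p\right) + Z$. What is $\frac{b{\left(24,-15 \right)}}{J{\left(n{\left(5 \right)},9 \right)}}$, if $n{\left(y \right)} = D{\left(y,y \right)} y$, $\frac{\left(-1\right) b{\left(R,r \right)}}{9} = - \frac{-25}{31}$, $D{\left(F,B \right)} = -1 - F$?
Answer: $\frac{75}{527} \approx 0.14231$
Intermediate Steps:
$b{\left(R,r \right)} = - \frac{225}{31}$ ($b{\left(R,r \right)} = - 9 \left(- \frac{-25}{31}\right) = - 9 \left(\left(-1\right) \left(- \frac{25}{31}\right)\right) = \left(-9\right) \frac{25}{31} = - \frac{225}{31}$)
$n{\left(y \right)} = y \left(-1 - y\right)$ ($n{\left(y \right)} = \left(-1 - y\right) y = y \left(-1 - y\right)$)
$J{\left(Z,p \right)} = p + 2 Z$
$\frac{b{\left(24,-15 \right)}}{J{\left(n{\left(5 \right)},9 \right)}} = - \frac{225}{31 \left(9 + 2 \left(\left(-1\right) 5 \left(1 + 5\right)\right)\right)} = - \frac{225}{31 \left(9 + 2 \left(\left(-1\right) 5 \cdot 6\right)\right)} = - \frac{225}{31 \left(9 + 2 \left(-30\right)\right)} = - \frac{225}{31 \left(9 - 60\right)} = - \frac{225}{31 \left(-51\right)} = \left(- \frac{225}{31}\right) \left(- \frac{1}{51}\right) = \frac{75}{527}$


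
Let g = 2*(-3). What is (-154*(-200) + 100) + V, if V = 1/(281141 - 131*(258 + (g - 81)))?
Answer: 7995066001/258740 ≈ 30900.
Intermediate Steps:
g = -6
V = 1/258740 (V = 1/(281141 - 131*(258 + (-6 - 81))) = 1/(281141 - 131*(258 - 87)) = 1/(281141 - 131*171) = 1/(281141 - 22401) = 1/258740 ≈ 3.8649e-6)
(-154*(-200) + 100) + V = (-154*(-200) + 100) + 1/258740 = (30800 + 100) + 1/258740 = 30900 + 1/258740 = 7995066001/258740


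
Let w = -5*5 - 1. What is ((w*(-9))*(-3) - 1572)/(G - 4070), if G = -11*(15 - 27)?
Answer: 1137/1969 ≈ 0.57745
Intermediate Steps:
G = 132 (G = -11*(-12) = 132)
w = -26 (w = -25 - 1 = -26)
((w*(-9))*(-3) - 1572)/(G - 4070) = (-26*(-9)*(-3) - 1572)/(132 - 4070) = (234*(-3) - 1572)/(-3938) = (-702 - 1572)*(-1/3938) = -2274*(-1/3938) = 1137/1969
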